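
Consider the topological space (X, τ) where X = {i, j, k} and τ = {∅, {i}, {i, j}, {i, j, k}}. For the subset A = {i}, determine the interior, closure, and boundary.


int(A) = {i}, cl(A) = {i, j, k}, ∂A = {j, k}.

Closed sets in (X, τ) are complements of opens:
  closed(X, τ) = {∅, {k}, {j, k}, {i, j, k}}.
int(A) = ⋃ {U ∈ τ : U ⊆ A}. Opens contained in A: ∅, {i}.
Taking the union of these: int(A) = {i}.
cl(A) = ⋂ {C closed : A ⊆ C}. Closed sets containing A: {i, j, k}.
Intersecting these: cl(A) = {i, j, k}.
∂A = cl(A) ∖ int(A) = {i, j, k} ∖ {i} = {j, k}.


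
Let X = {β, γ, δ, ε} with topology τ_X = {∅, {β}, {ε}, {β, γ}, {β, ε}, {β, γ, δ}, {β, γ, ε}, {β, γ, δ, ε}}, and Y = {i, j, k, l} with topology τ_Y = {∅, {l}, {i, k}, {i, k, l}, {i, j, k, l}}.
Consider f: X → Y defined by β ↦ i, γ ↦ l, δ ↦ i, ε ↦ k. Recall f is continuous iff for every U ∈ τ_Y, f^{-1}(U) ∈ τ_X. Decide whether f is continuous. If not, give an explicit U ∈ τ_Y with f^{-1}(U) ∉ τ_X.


f is NOT continuous.

Compute f^{-1}(U) for each U ∈ τ_Y:
  U = ∅: f^{-1}(U) = ∅ ∈ τ_X ✓.
  U = {l}: f^{-1}(U) = {γ} ∉ τ_X ✗.
  U = {i, k}: f^{-1}(U) = {β, δ, ε} ∉ τ_X ✗.
  U = {i, k, l}: f^{-1}(U) = {β, γ, δ, ε} ∈ τ_X ✓.
  U = {i, j, k, l}: f^{-1}(U) = {β, γ, δ, ε} ∈ τ_X ✓.
Found U = {l} with f^{-1}(U) = {γ} not in τ_X. Therefore f is NOT continuous.


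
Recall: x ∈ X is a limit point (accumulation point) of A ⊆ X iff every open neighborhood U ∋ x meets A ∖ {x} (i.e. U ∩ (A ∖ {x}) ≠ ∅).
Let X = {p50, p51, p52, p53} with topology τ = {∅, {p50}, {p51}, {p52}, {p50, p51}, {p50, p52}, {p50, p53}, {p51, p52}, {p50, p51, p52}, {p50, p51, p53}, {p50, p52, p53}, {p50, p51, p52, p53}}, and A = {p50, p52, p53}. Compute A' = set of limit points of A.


A' = {p53}

For each x ∈ X, list the open sets U ∈ τ with x ∈ U, then check whether U ∩ (A ∖ {x}) ≠ ∅ for every such U.
  x = p50: open {p50} ∋ x has {p50} ∩ (A ∖ {p50}) = ∅, so x is NOT a limit point.
  x = p51: open {p51} ∋ x has {p51} ∩ (A ∖ {p51}) = ∅, so x is NOT a limit point.
  x = p52: open {p52} ∋ x has {p52} ∩ (A ∖ {p52}) = ∅, so x is NOT a limit point.
  x = p53: opens ∋ x are {p50, p53}, {p50, p51, p53}, {p50, p52, p53}, {p50, p51, p52, p53}; each meets A ∖ {p53}, so x IS a limit point.
Collecting: A' = {p53}.


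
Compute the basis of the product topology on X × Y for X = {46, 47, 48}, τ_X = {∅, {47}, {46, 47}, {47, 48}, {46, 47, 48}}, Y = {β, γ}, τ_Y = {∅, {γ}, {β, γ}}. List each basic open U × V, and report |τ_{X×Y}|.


Basis B = {∅ × ∅, {47} × {γ}, {46, 47} × {γ}, {47} × {β, γ}, {47, 48} × {γ}, {46, 47, 48} × {γ}, {46, 47} × {β, γ}, {47, 48} × {β, γ}, {46, 47, 48} × {β, γ}}; |τ_{X×Y}| = 14.

Enumerate products U × V with U ∈ τ_X, V ∈ τ_Y (deduplicated):
  ∅ × ∅ = {} (∅)
  {47} × {γ} = {(47,γ)}
  {46, 47} × {γ} = {(46,γ), (47,γ)}
  {47} × {β, γ} = {(47,β), (47,γ)}
  {47, 48} × {γ} = {(47,γ), (48,γ)}
  {46, 47, 48} × {γ} = {(46,γ), (47,γ), (48,γ)}
  {46, 47} × {β, γ} = {(46,β), (46,γ), (47,β), (47,γ)}
  {47, 48} × {β, γ} = {(47,β), (47,γ), (48,β), (48,γ)}
  {46, 47, 48} × {β, γ} = {(46,β), (46,γ), (47,β), (47,γ), (48,β), (48,γ)}
These 9 distinct sets form the basis B.
Close under arbitrary unions to get τ_{X×Y}; counting gives |τ_{X×Y}| = 14.


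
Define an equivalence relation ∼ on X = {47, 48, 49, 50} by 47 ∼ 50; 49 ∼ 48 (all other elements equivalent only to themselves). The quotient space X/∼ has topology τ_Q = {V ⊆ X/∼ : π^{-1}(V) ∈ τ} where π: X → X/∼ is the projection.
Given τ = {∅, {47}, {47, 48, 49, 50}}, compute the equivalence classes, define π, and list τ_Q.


X/∼ = {[47=50], [48=49]}; |τ_Q| = 2.

Equivalence classes: [47=50], [48=49].
Quotient map π: X → X/∼ sends 47 ↦ [47=50], 48 ↦ [48=49], 49 ↦ [48=49], 50 ↦ [47=50].
For each subset V ⊆ X/∼, compute π^{-1}(V) ⊆ X and check whether π^{-1}(V) ∈ τ. V is open in τ_Q iff π^{-1}(V) ∈ τ.
  V = {}: π^{-1}(V) = ∅ ∈ τ ✓.
  V = {[47=50]}: π^{-1}(V) = {47, 50} ∉ τ ✗.
  V = {[48=49]}: π^{-1}(V) = {48, 49} ∉ τ ✗.
  V = {[47=50], [48=49]}: π^{-1}(V) = {47, 48, 49, 50} ∈ τ ✓.
Open sets in the quotient: τ_Q = {{}, {[47=50], [48=49]}} (2 elements).


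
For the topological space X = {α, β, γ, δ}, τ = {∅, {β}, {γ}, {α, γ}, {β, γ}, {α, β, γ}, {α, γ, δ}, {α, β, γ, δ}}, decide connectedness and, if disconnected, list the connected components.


(X, τ) is disconnected; components = [{β}, {α, γ, δ}].

Find clopen sets (U ∈ τ with X ∖ U ∈ τ):
  U = ∅, X ∖ U = {α, β, γ, δ} — both open, so U is clopen.
  U = {β}, X ∖ U = {α, γ, δ} — both open, so U is clopen.
  U = {α, γ, δ}, X ∖ U = {β} — both open, so U is clopen.
  U = {α, β, γ, δ}, X ∖ U = ∅ — both open, so U is clopen.
Nontrivial clopen(s) exist: e.g. {β}. So (X, τ) is disconnected.
Compute connected components by grouping points that agree on all clopens:
  component: {β}
  component: {α, γ, δ}


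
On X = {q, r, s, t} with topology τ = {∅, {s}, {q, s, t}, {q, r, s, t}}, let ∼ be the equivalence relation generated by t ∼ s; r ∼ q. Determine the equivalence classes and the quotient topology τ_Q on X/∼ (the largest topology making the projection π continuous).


X/∼ = {[q=r], [s=t]}; |τ_Q| = 2.

Equivalence classes: [q=r], [s=t].
Quotient map π: X → X/∼ sends q ↦ [q=r], r ↦ [q=r], s ↦ [s=t], t ↦ [s=t].
For each subset V ⊆ X/∼, compute π^{-1}(V) ⊆ X and check whether π^{-1}(V) ∈ τ. V is open in τ_Q iff π^{-1}(V) ∈ τ.
  V = {}: π^{-1}(V) = ∅ ∈ τ ✓.
  V = {[q=r]}: π^{-1}(V) = {q, r} ∉ τ ✗.
  V = {[s=t]}: π^{-1}(V) = {s, t} ∉ τ ✗.
  V = {[q=r], [s=t]}: π^{-1}(V) = {q, r, s, t} ∈ τ ✓.
Open sets in the quotient: τ_Q = {{}, {[q=r], [s=t]}} (2 elements).


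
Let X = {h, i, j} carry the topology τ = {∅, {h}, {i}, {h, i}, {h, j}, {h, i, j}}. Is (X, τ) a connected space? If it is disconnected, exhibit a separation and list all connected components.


(X, τ) is disconnected; components = [{i}, {h, j}].

Find clopen sets (U ∈ τ with X ∖ U ∈ τ):
  U = ∅, X ∖ U = {h, i, j} — both open, so U is clopen.
  U = {i}, X ∖ U = {h, j} — both open, so U is clopen.
  U = {h, j}, X ∖ U = {i} — both open, so U is clopen.
  U = {h, i, j}, X ∖ U = ∅ — both open, so U is clopen.
Nontrivial clopen(s) exist: e.g. {i}. So (X, τ) is disconnected.
Compute connected components by grouping points that agree on all clopens:
  component: {i}
  component: {h, j}


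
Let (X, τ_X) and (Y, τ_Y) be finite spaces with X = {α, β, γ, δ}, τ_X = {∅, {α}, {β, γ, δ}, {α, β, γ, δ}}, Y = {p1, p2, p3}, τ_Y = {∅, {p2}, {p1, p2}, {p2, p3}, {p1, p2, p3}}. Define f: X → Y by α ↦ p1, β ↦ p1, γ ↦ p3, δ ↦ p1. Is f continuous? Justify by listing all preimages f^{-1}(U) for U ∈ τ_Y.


f is NOT continuous.

Compute f^{-1}(U) for each U ∈ τ_Y:
  U = ∅: f^{-1}(U) = ∅ ∈ τ_X ✓.
  U = {p2}: f^{-1}(U) = ∅ ∈ τ_X ✓.
  U = {p1, p2}: f^{-1}(U) = {α, β, δ} ∉ τ_X ✗.
  U = {p2, p3}: f^{-1}(U) = {γ} ∉ τ_X ✗.
  U = {p1, p2, p3}: f^{-1}(U) = {α, β, γ, δ} ∈ τ_X ✓.
Found U = {p1, p2} with f^{-1}(U) = {α, β, δ} not in τ_X. Therefore f is NOT continuous.


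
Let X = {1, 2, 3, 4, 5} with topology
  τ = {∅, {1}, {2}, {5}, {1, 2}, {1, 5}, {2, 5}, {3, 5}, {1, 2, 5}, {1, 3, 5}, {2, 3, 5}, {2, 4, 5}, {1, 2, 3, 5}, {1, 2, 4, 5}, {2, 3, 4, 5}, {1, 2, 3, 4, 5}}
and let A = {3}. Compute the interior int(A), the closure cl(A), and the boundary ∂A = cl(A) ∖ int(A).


int(A) = ∅, cl(A) = {3}, ∂A = {3}.

Closed sets in (X, τ) are complements of opens:
  closed(X, τ) = {∅, {1}, {3}, {4}, {1, 3}, {1, 4}, {2, 4}, {3, 4}, {1, 2, 4}, {1, 3, 4}, {2, 3, 4}, {3, 4, 5}, {1, 2, 3, 4}, {1, 3, 4, 5}, {2, 3, 4, 5}, {1, 2, 3, 4, 5}}.
int(A) = ⋃ {U ∈ τ : U ⊆ A}. Opens contained in A: ∅.
Taking the union of these: int(A) = ∅.
cl(A) = ⋂ {C closed : A ⊆ C}. Closed sets containing A: {3}, {1, 3}, {3, 4}, {1, 3, 4}, {2, 3, 4}, {3, 4, 5}, {1, 2, 3, 4}, {1, 3, 4, 5}, {2, 3, 4, 5}, {1, 2, 3, 4, 5}.
Intersecting these: cl(A) = {3}.
∂A = cl(A) ∖ int(A) = {3} ∖ ∅ = {3}.


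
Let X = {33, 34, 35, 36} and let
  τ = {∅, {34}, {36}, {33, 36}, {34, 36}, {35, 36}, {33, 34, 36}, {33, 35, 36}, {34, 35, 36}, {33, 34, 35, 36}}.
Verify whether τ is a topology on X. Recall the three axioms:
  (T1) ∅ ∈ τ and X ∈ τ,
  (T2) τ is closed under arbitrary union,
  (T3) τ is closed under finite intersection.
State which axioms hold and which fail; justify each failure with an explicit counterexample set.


τ IS a topology on X.

Axiom (T1): ∅ ∈ τ? Yes; X ∈ τ? Yes.
Axiom (T2/T3): check pairwise unions and intersections of members of τ.
All pairwise intersections and unions checked — each lies in τ. Therefore τ satisfies (T1), (T2), (T3): it IS a topology on X.


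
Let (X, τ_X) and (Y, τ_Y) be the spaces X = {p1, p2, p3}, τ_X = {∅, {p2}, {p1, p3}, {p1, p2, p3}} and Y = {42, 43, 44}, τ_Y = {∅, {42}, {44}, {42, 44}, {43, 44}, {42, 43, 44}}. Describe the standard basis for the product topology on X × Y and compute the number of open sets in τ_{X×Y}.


Basis B = {∅ × ∅, {p2} × {42}, {p2} × {44}, {p1, p3} × {42}, {p1, p3} × {44}, {p2} × {42, 44}, {p2} × {43, 44}, {p1, p2, p3} × {42}, {p1, p2, p3} × {44}, {p2} × {42, 43, 44}, {p1, p3} × {42, 44}, {p1, p3} × {43, 44}, {p1, p3} × {42, 43, 44}, {p1, p2, p3} × {42, 44}, {p1, p2, p3} × {43, 44}, {p1, p2, p3} × {42, 43, 44}}; |τ_{X×Y}| = 36.

Enumerate products U × V with U ∈ τ_X, V ∈ τ_Y (deduplicated):
  ∅ × ∅ = {} (∅)
  {p2} × {42} = {(p2,42)}
  {p2} × {44} = {(p2,44)}
  {p1, p3} × {42} = {(p1,42), (p3,42)}
  {p1, p3} × {44} = {(p1,44), (p3,44)}
  {p2} × {42, 44} = {(p2,42), (p2,44)}
  {p2} × {43, 44} = {(p2,43), (p2,44)}
  {p1, p2, p3} × {42} = {(p1,42), (p2,42), (p3,42)}
  {p1, p2, p3} × {44} = {(p1,44), (p2,44), (p3,44)}
  {p2} × {42, 43, 44} = {(p2,42), (p2,43), (p2,44)}
  {p1, p3} × {42, 44} = {(p1,42), (p1,44), (p3,42), (p3,44)}
  {p1, p3} × {43, 44} = {(p1,43), (p1,44), (p3,43), (p3,44)}
  {p1, p3} × {42, 43, 44} = {(p1,42), (p1,43), (p1,44), (p3,42), (p3,43), (p3,44)}
  {p1, p2, p3} × {42, 44} = {(p1,42), (p1,44), (p2,42), (p2,44), (p3,42), (p3,44)}
  {p1, p2, p3} × {43, 44} = {(p1,43), (p1,44), (p2,43), (p2,44), (p3,43), (p3,44)}
  {p1, p2, p3} × {42, 43, 44} = {(p1,42), (p1,43), (p1,44), (p2,42), (p2,43), (p2,44), (p3,42), (p3,43), (p3,44)}
These 16 distinct sets form the basis B.
Close under arbitrary unions to get τ_{X×Y}; counting gives |τ_{X×Y}| = 36.


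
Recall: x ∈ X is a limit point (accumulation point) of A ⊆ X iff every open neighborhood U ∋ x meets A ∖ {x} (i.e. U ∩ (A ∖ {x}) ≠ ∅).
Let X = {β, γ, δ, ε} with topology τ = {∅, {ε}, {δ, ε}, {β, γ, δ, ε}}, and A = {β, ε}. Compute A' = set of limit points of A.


A' = {β, γ, δ}

For each x ∈ X, list the open sets U ∈ τ with x ∈ U, then check whether U ∩ (A ∖ {x}) ≠ ∅ for every such U.
  x = β: opens ∋ x are {β, γ, δ, ε}; each meets A ∖ {β}, so x IS a limit point.
  x = γ: opens ∋ x are {β, γ, δ, ε}; each meets A ∖ {γ}, so x IS a limit point.
  x = δ: opens ∋ x are {δ, ε}, {β, γ, δ, ε}; each meets A ∖ {δ}, so x IS a limit point.
  x = ε: open {ε} ∋ x has {ε} ∩ (A ∖ {ε}) = ∅, so x is NOT a limit point.
Collecting: A' = {β, γ, δ}.


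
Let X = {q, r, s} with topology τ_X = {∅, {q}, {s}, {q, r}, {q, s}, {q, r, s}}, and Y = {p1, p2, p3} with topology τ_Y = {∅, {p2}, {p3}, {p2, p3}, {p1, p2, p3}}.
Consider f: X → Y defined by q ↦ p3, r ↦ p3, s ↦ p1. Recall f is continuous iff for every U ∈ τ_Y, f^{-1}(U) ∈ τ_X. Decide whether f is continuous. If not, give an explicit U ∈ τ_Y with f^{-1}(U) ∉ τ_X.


f IS continuous.

Compute f^{-1}(U) for each U ∈ τ_Y:
  U = ∅: f^{-1}(U) = ∅ ∈ τ_X ✓.
  U = {p2}: f^{-1}(U) = ∅ ∈ τ_X ✓.
  U = {p3}: f^{-1}(U) = {q, r} ∈ τ_X ✓.
  U = {p2, p3}: f^{-1}(U) = {q, r} ∈ τ_X ✓.
  U = {p1, p2, p3}: f^{-1}(U) = {q, r, s} ∈ τ_X ✓.
Every preimage lies in τ_X, so f IS continuous.


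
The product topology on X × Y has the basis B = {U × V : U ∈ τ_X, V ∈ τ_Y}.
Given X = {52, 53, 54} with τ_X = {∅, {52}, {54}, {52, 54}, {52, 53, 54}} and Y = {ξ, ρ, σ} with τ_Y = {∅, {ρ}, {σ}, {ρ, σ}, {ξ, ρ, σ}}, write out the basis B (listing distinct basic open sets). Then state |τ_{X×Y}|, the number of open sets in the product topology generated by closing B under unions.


Basis B = {∅ × ∅, {52} × {ρ}, {52} × {σ}, {54} × {ρ}, {54} × {σ}, {52} × {ρ, σ}, {52, 54} × {ρ}, {52, 54} × {σ}, {54} × {ρ, σ}, {52} × {ξ, ρ, σ}, {52, 53, 54} × {ρ}, {52, 53, 54} × {σ}, {54} × {ξ, ρ, σ}, {52, 54} × {ρ, σ}, {52, 54} × {ξ, ρ, σ}, {52, 53, 54} × {ρ, σ}, {52, 53, 54} × {ξ, ρ, σ}}; |τ_{X×Y}| = 48.

Enumerate products U × V with U ∈ τ_X, V ∈ τ_Y (deduplicated):
  ∅ × ∅ = {} (∅)
  {52} × {ρ} = {(52,ρ)}
  {52} × {σ} = {(52,σ)}
  {54} × {ρ} = {(54,ρ)}
  {54} × {σ} = {(54,σ)}
  {52} × {ρ, σ} = {(52,ρ), (52,σ)}
  {52, 54} × {ρ} = {(52,ρ), (54,ρ)}
  {52, 54} × {σ} = {(52,σ), (54,σ)}
  {54} × {ρ, σ} = {(54,ρ), (54,σ)}
  {52} × {ξ, ρ, σ} = {(52,ξ), (52,ρ), (52,σ)}
  {52, 53, 54} × {ρ} = {(52,ρ), (53,ρ), (54,ρ)}
  {52, 53, 54} × {σ} = {(52,σ), (53,σ), (54,σ)}
  {54} × {ξ, ρ, σ} = {(54,ξ), (54,ρ), (54,σ)}
  {52, 54} × {ρ, σ} = {(52,ρ), (52,σ), (54,ρ), (54,σ)}
  {52, 54} × {ξ, ρ, σ} = {(52,ξ), (52,ρ), (52,σ), (54,ξ), (54,ρ), (54,σ)}
  {52, 53, 54} × {ρ, σ} = {(52,ρ), (52,σ), (53,ρ), (53,σ), (54,ρ), (54,σ)}
  {52, 53, 54} × {ξ, ρ, σ} = {(52,ξ), (52,ρ), (52,σ), (53,ξ), (53,ρ), (53,σ), (54,ξ), (54,ρ), (54,σ)}
These 17 distinct sets form the basis B.
Close under arbitrary unions to get τ_{X×Y}; counting gives |τ_{X×Y}| = 48.


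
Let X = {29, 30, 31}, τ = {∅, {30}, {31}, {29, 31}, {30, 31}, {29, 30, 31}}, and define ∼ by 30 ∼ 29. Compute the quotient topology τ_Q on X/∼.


X/∼ = {[29=30], [31]}; |τ_Q| = 3.

Equivalence classes: [29=30], [31].
Quotient map π: X → X/∼ sends 29 ↦ [29=30], 30 ↦ [29=30], 31 ↦ [31].
For each subset V ⊆ X/∼, compute π^{-1}(V) ⊆ X and check whether π^{-1}(V) ∈ τ. V is open in τ_Q iff π^{-1}(V) ∈ τ.
  V = {}: π^{-1}(V) = ∅ ∈ τ ✓.
  V = {[29=30]}: π^{-1}(V) = {29, 30} ∉ τ ✗.
  V = {[31]}: π^{-1}(V) = {31} ∈ τ ✓.
  V = {[29=30], [31]}: π^{-1}(V) = {29, 30, 31} ∈ τ ✓.
Open sets in the quotient: τ_Q = {{}, {[31]}, {[29=30], [31]}} (3 elements).


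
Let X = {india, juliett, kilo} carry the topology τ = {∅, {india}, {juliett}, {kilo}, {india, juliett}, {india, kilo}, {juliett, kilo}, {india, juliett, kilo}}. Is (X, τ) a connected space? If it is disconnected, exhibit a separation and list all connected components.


(X, τ) is disconnected; components = [{india}, {juliett}, {kilo}].

Find clopen sets (U ∈ τ with X ∖ U ∈ τ):
  U = ∅, X ∖ U = {india, juliett, kilo} — both open, so U is clopen.
  U = {india}, X ∖ U = {juliett, kilo} — both open, so U is clopen.
  U = {juliett}, X ∖ U = {india, kilo} — both open, so U is clopen.
  U = {kilo}, X ∖ U = {india, juliett} — both open, so U is clopen.
  U = {india, juliett}, X ∖ U = {kilo} — both open, so U is clopen.
  U = {india, kilo}, X ∖ U = {juliett} — both open, so U is clopen.
  U = {juliett, kilo}, X ∖ U = {india} — both open, so U is clopen.
  U = {india, juliett, kilo}, X ∖ U = ∅ — both open, so U is clopen.
Nontrivial clopen(s) exist: e.g. {juliett}. So (X, τ) is disconnected.
Compute connected components by grouping points that agree on all clopens:
  component: {india}
  component: {juliett}
  component: {kilo}


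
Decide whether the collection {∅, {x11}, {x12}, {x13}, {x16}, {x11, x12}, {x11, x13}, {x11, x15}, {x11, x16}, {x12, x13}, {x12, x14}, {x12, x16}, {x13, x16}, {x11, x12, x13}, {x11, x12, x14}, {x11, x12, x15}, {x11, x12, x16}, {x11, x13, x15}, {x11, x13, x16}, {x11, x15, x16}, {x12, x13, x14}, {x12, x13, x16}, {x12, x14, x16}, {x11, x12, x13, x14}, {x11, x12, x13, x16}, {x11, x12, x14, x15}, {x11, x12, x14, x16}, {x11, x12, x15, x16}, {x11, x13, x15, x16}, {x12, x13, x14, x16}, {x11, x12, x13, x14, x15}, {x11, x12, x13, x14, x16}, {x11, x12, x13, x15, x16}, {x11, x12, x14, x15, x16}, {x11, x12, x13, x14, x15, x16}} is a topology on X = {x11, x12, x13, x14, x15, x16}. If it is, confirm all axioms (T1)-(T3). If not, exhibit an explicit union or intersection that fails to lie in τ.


τ is NOT a topology on X.

Axiom (T1): ∅ ∈ τ? Yes; X ∈ τ? Yes.
Axiom (T2/T3): check pairwise unions and intersections of members of τ.
Counterexample for (T2): {x12} ∪ {x11, x13, x15} = {x11, x12, x13, x15} ∉ τ. Therefore τ is NOT a topology.


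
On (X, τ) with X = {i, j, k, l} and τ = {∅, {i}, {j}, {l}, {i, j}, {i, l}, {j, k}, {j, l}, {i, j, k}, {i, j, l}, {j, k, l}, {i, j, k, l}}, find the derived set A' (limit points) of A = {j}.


A' = {k}

For each x ∈ X, list the open sets U ∈ τ with x ∈ U, then check whether U ∩ (A ∖ {x}) ≠ ∅ for every such U.
  x = i: open {i} ∋ x has {i} ∩ (A ∖ {i}) = ∅, so x is NOT a limit point.
  x = j: open {j} ∋ x has {j} ∩ (A ∖ {j}) = ∅, so x is NOT a limit point.
  x = k: opens ∋ x are {j, k}, {i, j, k}, {j, k, l}, {i, j, k, l}; each meets A ∖ {k}, so x IS a limit point.
  x = l: open {l} ∋ x has {l} ∩ (A ∖ {l}) = ∅, so x is NOT a limit point.
Collecting: A' = {k}.


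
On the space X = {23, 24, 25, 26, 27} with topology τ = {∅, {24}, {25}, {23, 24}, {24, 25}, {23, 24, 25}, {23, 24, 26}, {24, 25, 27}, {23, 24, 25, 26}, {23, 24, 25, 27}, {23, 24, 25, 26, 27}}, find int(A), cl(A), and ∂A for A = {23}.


int(A) = ∅, cl(A) = {23, 26}, ∂A = {23, 26}.

Closed sets in (X, τ) are complements of opens:
  closed(X, τ) = {∅, {26}, {27}, {23, 26}, {25, 27}, {26, 27}, {23, 26, 27}, {25, 26, 27}, {23, 24, 26, 27}, {23, 25, 26, 27}, {23, 24, 25, 26, 27}}.
int(A) = ⋃ {U ∈ τ : U ⊆ A}. Opens contained in A: ∅.
Taking the union of these: int(A) = ∅.
cl(A) = ⋂ {C closed : A ⊆ C}. Closed sets containing A: {23, 26}, {23, 26, 27}, {23, 24, 26, 27}, {23, 25, 26, 27}, {23, 24, 25, 26, 27}.
Intersecting these: cl(A) = {23, 26}.
∂A = cl(A) ∖ int(A) = {23, 26} ∖ ∅ = {23, 26}.


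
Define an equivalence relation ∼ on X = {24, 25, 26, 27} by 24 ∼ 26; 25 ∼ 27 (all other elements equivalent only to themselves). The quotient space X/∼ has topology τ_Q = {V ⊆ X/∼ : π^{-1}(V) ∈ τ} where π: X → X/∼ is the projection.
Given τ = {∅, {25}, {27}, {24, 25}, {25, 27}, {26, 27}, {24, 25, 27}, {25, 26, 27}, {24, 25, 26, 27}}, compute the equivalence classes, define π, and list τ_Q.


X/∼ = {[24=26], [25=27]}; |τ_Q| = 3.

Equivalence classes: [24=26], [25=27].
Quotient map π: X → X/∼ sends 24 ↦ [24=26], 25 ↦ [25=27], 26 ↦ [24=26], 27 ↦ [25=27].
For each subset V ⊆ X/∼, compute π^{-1}(V) ⊆ X and check whether π^{-1}(V) ∈ τ. V is open in τ_Q iff π^{-1}(V) ∈ τ.
  V = {}: π^{-1}(V) = ∅ ∈ τ ✓.
  V = {[24=26]}: π^{-1}(V) = {24, 26} ∉ τ ✗.
  V = {[25=27]}: π^{-1}(V) = {25, 27} ∈ τ ✓.
  V = {[24=26], [25=27]}: π^{-1}(V) = {24, 25, 26, 27} ∈ τ ✓.
Open sets in the quotient: τ_Q = {{}, {[25=27]}, {[24=26], [25=27]}} (3 elements).


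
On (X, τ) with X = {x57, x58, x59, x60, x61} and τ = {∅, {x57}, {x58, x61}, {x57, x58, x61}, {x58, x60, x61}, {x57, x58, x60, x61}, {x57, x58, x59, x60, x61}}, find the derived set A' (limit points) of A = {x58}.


A' = {x59, x60, x61}

For each x ∈ X, list the open sets U ∈ τ with x ∈ U, then check whether U ∩ (A ∖ {x}) ≠ ∅ for every such U.
  x = x57: open {x57} ∋ x has {x57} ∩ (A ∖ {x57}) = ∅, so x is NOT a limit point.
  x = x58: open {x58, x61} ∋ x has {x58, x61} ∩ (A ∖ {x58}) = ∅, so x is NOT a limit point.
  x = x59: opens ∋ x are {x57, x58, x59, x60, x61}; each meets A ∖ {x59}, so x IS a limit point.
  x = x60: opens ∋ x are {x58, x60, x61}, {x57, x58, x60, x61}, {x57, x58, x59, x60, x61}; each meets A ∖ {x60}, so x IS a limit point.
  x = x61: opens ∋ x are {x58, x61}, {x57, x58, x61}, {x58, x60, x61}, {x57, x58, x60, x61}, {x57, x58, x59, x60, x61}; each meets A ∖ {x61}, so x IS a limit point.
Collecting: A' = {x59, x60, x61}.


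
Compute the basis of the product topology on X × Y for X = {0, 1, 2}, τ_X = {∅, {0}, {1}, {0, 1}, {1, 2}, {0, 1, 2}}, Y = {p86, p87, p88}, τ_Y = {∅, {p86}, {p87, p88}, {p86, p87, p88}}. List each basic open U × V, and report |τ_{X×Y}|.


Basis B = {∅ × ∅, {0} × {p86}, {1} × {p86}, {0, 1} × {p86}, {0} × {p87, p88}, {1, 2} × {p86}, {1} × {p87, p88}, {0} × {p86, p87, p88}, {0, 1, 2} × {p86}, {1} × {p86, p87, p88}, {0, 1} × {p87, p88}, {1, 2} × {p87, p88}, {0, 1} × {p86, p87, p88}, {0, 1, 2} × {p87, p88}, {1, 2} × {p86, p87, p88}, {0, 1, 2} × {p86, p87, p88}}; |τ_{X×Y}| = 36.

Enumerate products U × V with U ∈ τ_X, V ∈ τ_Y (deduplicated):
  ∅ × ∅ = {} (∅)
  {0} × {p86} = {(0,p86)}
  {1} × {p86} = {(1,p86)}
  {0, 1} × {p86} = {(0,p86), (1,p86)}
  {0} × {p87, p88} = {(0,p87), (0,p88)}
  {1, 2} × {p86} = {(1,p86), (2,p86)}
  {1} × {p87, p88} = {(1,p87), (1,p88)}
  {0} × {p86, p87, p88} = {(0,p86), (0,p87), (0,p88)}
  {0, 1, 2} × {p86} = {(0,p86), (1,p86), (2,p86)}
  {1} × {p86, p87, p88} = {(1,p86), (1,p87), (1,p88)}
  {0, 1} × {p87, p88} = {(0,p87), (0,p88), (1,p87), (1,p88)}
  {1, 2} × {p87, p88} = {(1,p87), (1,p88), (2,p87), (2,p88)}
  {0, 1} × {p86, p87, p88} = {(0,p86), (0,p87), (0,p88), (1,p86), (1,p87), (1,p88)}
  {0, 1, 2} × {p87, p88} = {(0,p87), (0,p88), (1,p87), (1,p88), (2,p87), (2,p88)}
  {1, 2} × {p86, p87, p88} = {(1,p86), (1,p87), (1,p88), (2,p86), (2,p87), (2,p88)}
  {0, 1, 2} × {p86, p87, p88} = {(0,p86), (0,p87), (0,p88), (1,p86), (1,p87), (1,p88), (2,p86), (2,p87), (2,p88)}
These 16 distinct sets form the basis B.
Close under arbitrary unions to get τ_{X×Y}; counting gives |τ_{X×Y}| = 36.


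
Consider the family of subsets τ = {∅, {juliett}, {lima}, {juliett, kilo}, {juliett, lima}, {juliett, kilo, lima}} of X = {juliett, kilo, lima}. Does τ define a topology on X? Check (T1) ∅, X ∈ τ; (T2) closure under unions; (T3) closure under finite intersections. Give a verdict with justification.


τ IS a topology on X.

Axiom (T1): ∅ ∈ τ? Yes; X ∈ τ? Yes.
Axiom (T2/T3): check pairwise unions and intersections of members of τ.
All pairwise intersections and unions checked — each lies in τ. Therefore τ satisfies (T1), (T2), (T3): it IS a topology on X.


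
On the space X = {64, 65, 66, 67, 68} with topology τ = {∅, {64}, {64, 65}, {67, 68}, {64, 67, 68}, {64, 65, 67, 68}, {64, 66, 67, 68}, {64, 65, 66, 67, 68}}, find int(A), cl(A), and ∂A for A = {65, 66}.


int(A) = ∅, cl(A) = {65, 66}, ∂A = {65, 66}.

Closed sets in (X, τ) are complements of opens:
  closed(X, τ) = {∅, {65}, {66}, {65, 66}, {64, 65, 66}, {66, 67, 68}, {65, 66, 67, 68}, {64, 65, 66, 67, 68}}.
int(A) = ⋃ {U ∈ τ : U ⊆ A}. Opens contained in A: ∅.
Taking the union of these: int(A) = ∅.
cl(A) = ⋂ {C closed : A ⊆ C}. Closed sets containing A: {65, 66}, {64, 65, 66}, {65, 66, 67, 68}, {64, 65, 66, 67, 68}.
Intersecting these: cl(A) = {65, 66}.
∂A = cl(A) ∖ int(A) = {65, 66} ∖ ∅ = {65, 66}.


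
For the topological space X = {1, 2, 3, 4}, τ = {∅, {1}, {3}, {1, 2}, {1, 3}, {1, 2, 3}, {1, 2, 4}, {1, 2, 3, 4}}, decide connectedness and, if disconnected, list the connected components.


(X, τ) is disconnected; components = [{3}, {1, 2, 4}].

Find clopen sets (U ∈ τ with X ∖ U ∈ τ):
  U = ∅, X ∖ U = {1, 2, 3, 4} — both open, so U is clopen.
  U = {3}, X ∖ U = {1, 2, 4} — both open, so U is clopen.
  U = {1, 2, 4}, X ∖ U = {3} — both open, so U is clopen.
  U = {1, 2, 3, 4}, X ∖ U = ∅ — both open, so U is clopen.
Nontrivial clopen(s) exist: e.g. {1, 2, 4}. So (X, τ) is disconnected.
Compute connected components by grouping points that agree on all clopens:
  component: {3}
  component: {1, 2, 4}


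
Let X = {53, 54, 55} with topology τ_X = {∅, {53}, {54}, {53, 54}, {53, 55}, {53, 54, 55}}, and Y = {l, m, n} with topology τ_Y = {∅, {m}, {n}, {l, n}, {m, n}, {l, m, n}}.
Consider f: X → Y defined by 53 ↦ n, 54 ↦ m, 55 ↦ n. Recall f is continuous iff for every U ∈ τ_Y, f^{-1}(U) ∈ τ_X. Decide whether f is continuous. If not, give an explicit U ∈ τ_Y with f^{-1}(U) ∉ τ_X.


f IS continuous.

Compute f^{-1}(U) for each U ∈ τ_Y:
  U = ∅: f^{-1}(U) = ∅ ∈ τ_X ✓.
  U = {m}: f^{-1}(U) = {54} ∈ τ_X ✓.
  U = {n}: f^{-1}(U) = {53, 55} ∈ τ_X ✓.
  U = {l, n}: f^{-1}(U) = {53, 55} ∈ τ_X ✓.
  U = {m, n}: f^{-1}(U) = {53, 54, 55} ∈ τ_X ✓.
  U = {l, m, n}: f^{-1}(U) = {53, 54, 55} ∈ τ_X ✓.
Every preimage lies in τ_X, so f IS continuous.


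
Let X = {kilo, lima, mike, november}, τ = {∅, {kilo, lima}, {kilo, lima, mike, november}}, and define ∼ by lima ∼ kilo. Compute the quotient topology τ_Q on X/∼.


X/∼ = {[kilo=lima], [mike], [november]}; |τ_Q| = 3.

Equivalence classes: [kilo=lima], [mike], [november].
Quotient map π: X → X/∼ sends kilo ↦ [kilo=lima], lima ↦ [kilo=lima], mike ↦ [mike], november ↦ [november].
For each subset V ⊆ X/∼, compute π^{-1}(V) ⊆ X and check whether π^{-1}(V) ∈ τ. V is open in τ_Q iff π^{-1}(V) ∈ τ.
  V = {}: π^{-1}(V) = ∅ ∈ τ ✓.
  V = {[kilo=lima]}: π^{-1}(V) = {kilo, lima} ∈ τ ✓.
  V = {[mike]}: π^{-1}(V) = {mike} ∉ τ ✗.
  V = {[kilo=lima], [mike]}: π^{-1}(V) = {kilo, lima, mike} ∉ τ ✗.
  V = {[november]}: π^{-1}(V) = {november} ∉ τ ✗.
  V = {[kilo=lima], [november]}: π^{-1}(V) = {kilo, lima, november} ∉ τ ✗.
  V = {[mike], [november]}: π^{-1}(V) = {mike, november} ∉ τ ✗.
  V = {[kilo=lima], [mike], [november]}: π^{-1}(V) = {kilo, lima, mike, november} ∈ τ ✓.
Open sets in the quotient: τ_Q = {{}, {[kilo=lima]}, {[kilo=lima], [mike], [november]}} (3 elements).


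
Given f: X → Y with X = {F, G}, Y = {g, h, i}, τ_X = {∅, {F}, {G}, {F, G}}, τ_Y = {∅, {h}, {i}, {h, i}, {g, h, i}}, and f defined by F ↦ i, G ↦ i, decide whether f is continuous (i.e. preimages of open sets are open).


f IS continuous.

Compute f^{-1}(U) for each U ∈ τ_Y:
  U = ∅: f^{-1}(U) = ∅ ∈ τ_X ✓.
  U = {h}: f^{-1}(U) = ∅ ∈ τ_X ✓.
  U = {i}: f^{-1}(U) = {F, G} ∈ τ_X ✓.
  U = {h, i}: f^{-1}(U) = {F, G} ∈ τ_X ✓.
  U = {g, h, i}: f^{-1}(U) = {F, G} ∈ τ_X ✓.
Every preimage lies in τ_X, so f IS continuous.


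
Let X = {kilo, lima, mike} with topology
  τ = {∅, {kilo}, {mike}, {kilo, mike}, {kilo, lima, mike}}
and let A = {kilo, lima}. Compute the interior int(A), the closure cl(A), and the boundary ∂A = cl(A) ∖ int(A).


int(A) = {kilo}, cl(A) = {kilo, lima}, ∂A = {lima}.

Closed sets in (X, τ) are complements of opens:
  closed(X, τ) = {∅, {lima}, {kilo, lima}, {lima, mike}, {kilo, lima, mike}}.
int(A) = ⋃ {U ∈ τ : U ⊆ A}. Opens contained in A: ∅, {kilo}.
Taking the union of these: int(A) = {kilo}.
cl(A) = ⋂ {C closed : A ⊆ C}. Closed sets containing A: {kilo, lima}, {kilo, lima, mike}.
Intersecting these: cl(A) = {kilo, lima}.
∂A = cl(A) ∖ int(A) = {kilo, lima} ∖ {kilo} = {lima}.


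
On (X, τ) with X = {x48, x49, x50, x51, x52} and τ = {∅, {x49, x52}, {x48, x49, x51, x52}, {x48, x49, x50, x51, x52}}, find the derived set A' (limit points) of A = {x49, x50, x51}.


A' = {x48, x50, x51, x52}

For each x ∈ X, list the open sets U ∈ τ with x ∈ U, then check whether U ∩ (A ∖ {x}) ≠ ∅ for every such U.
  x = x48: opens ∋ x are {x48, x49, x51, x52}, {x48, x49, x50, x51, x52}; each meets A ∖ {x48}, so x IS a limit point.
  x = x49: open {x49, x52} ∋ x has {x49, x52} ∩ (A ∖ {x49}) = ∅, so x is NOT a limit point.
  x = x50: opens ∋ x are {x48, x49, x50, x51, x52}; each meets A ∖ {x50}, so x IS a limit point.
  x = x51: opens ∋ x are {x48, x49, x51, x52}, {x48, x49, x50, x51, x52}; each meets A ∖ {x51}, so x IS a limit point.
  x = x52: opens ∋ x are {x49, x52}, {x48, x49, x51, x52}, {x48, x49, x50, x51, x52}; each meets A ∖ {x52}, so x IS a limit point.
Collecting: A' = {x48, x50, x51, x52}.


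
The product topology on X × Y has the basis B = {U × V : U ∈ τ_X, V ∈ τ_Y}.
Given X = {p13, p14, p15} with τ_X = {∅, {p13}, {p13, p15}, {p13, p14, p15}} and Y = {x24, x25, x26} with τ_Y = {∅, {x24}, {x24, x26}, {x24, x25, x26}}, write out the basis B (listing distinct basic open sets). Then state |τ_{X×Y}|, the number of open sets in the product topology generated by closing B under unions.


Basis B = {∅ × ∅, {p13} × {x24}, {p13} × {x24, x26}, {p13, p15} × {x24}, {p13} × {x24, x25, x26}, {p13, p14, p15} × {x24}, {p13, p15} × {x24, x26}, {p13, p15} × {x24, x25, x26}, {p13, p14, p15} × {x24, x26}, {p13, p14, p15} × {x24, x25, x26}}; |τ_{X×Y}| = 20.

Enumerate products U × V with U ∈ τ_X, V ∈ τ_Y (deduplicated):
  ∅ × ∅ = {} (∅)
  {p13} × {x24} = {(p13,x24)}
  {p13} × {x24, x26} = {(p13,x24), (p13,x26)}
  {p13, p15} × {x24} = {(p13,x24), (p15,x24)}
  {p13} × {x24, x25, x26} = {(p13,x24), (p13,x25), (p13,x26)}
  {p13, p14, p15} × {x24} = {(p13,x24), (p14,x24), (p15,x24)}
  {p13, p15} × {x24, x26} = {(p13,x24), (p13,x26), (p15,x24), (p15,x26)}
  {p13, p15} × {x24, x25, x26} = {(p13,x24), (p13,x25), (p13,x26), (p15,x24), (p15,x25), (p15,x26)}
  {p13, p14, p15} × {x24, x26} = {(p13,x24), (p13,x26), (p14,x24), (p14,x26), (p15,x24), (p15,x26)}
  {p13, p14, p15} × {x24, x25, x26} = {(p13,x24), (p13,x25), (p13,x26), (p14,x24), (p14,x25), (p14,x26), (p15,x24), (p15,x25), (p15,x26)}
These 10 distinct sets form the basis B.
Close under arbitrary unions to get τ_{X×Y}; counting gives |τ_{X×Y}| = 20.


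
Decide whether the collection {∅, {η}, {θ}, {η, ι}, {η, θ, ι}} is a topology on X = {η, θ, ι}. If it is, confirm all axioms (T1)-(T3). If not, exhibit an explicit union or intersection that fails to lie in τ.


τ is NOT a topology on X.

Axiom (T1): ∅ ∈ τ? Yes; X ∈ τ? Yes.
Axiom (T2/T3): check pairwise unions and intersections of members of τ.
Counterexample for (T2): {η} ∪ {θ} = {η, θ} ∉ τ. Therefore τ is NOT a topology.


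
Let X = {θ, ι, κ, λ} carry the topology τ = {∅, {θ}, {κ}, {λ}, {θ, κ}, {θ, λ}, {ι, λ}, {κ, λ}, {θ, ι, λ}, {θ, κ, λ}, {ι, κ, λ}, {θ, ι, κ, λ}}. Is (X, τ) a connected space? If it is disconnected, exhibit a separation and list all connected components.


(X, τ) is disconnected; components = [{θ}, {κ}, {ι, λ}].

Find clopen sets (U ∈ τ with X ∖ U ∈ τ):
  U = ∅, X ∖ U = {θ, ι, κ, λ} — both open, so U is clopen.
  U = {θ}, X ∖ U = {ι, κ, λ} — both open, so U is clopen.
  U = {κ}, X ∖ U = {θ, ι, λ} — both open, so U is clopen.
  U = {θ, κ}, X ∖ U = {ι, λ} — both open, so U is clopen.
  U = {ι, λ}, X ∖ U = {θ, κ} — both open, so U is clopen.
  U = {θ, ι, λ}, X ∖ U = {κ} — both open, so U is clopen.
  U = {ι, κ, λ}, X ∖ U = {θ} — both open, so U is clopen.
  U = {θ, ι, κ, λ}, X ∖ U = ∅ — both open, so U is clopen.
Nontrivial clopen(s) exist: e.g. {θ, κ}. So (X, τ) is disconnected.
Compute connected components by grouping points that agree on all clopens:
  component: {θ}
  component: {κ}
  component: {ι, λ}


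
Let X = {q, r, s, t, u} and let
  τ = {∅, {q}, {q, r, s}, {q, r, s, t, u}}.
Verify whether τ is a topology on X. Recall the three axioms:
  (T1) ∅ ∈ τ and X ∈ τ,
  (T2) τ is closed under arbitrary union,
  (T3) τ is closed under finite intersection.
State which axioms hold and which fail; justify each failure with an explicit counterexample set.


τ IS a topology on X.

Axiom (T1): ∅ ∈ τ? Yes; X ∈ τ? Yes.
Axiom (T2/T3): check pairwise unions and intersections of members of τ.
All pairwise intersections and unions checked — each lies in τ. Therefore τ satisfies (T1), (T2), (T3): it IS a topology on X.


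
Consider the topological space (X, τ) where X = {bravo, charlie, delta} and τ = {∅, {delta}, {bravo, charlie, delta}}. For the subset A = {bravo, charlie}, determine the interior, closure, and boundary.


int(A) = ∅, cl(A) = {bravo, charlie}, ∂A = {bravo, charlie}.

Closed sets in (X, τ) are complements of opens:
  closed(X, τ) = {∅, {bravo, charlie}, {bravo, charlie, delta}}.
int(A) = ⋃ {U ∈ τ : U ⊆ A}. Opens contained in A: ∅.
Taking the union of these: int(A) = ∅.
cl(A) = ⋂ {C closed : A ⊆ C}. Closed sets containing A: {bravo, charlie}, {bravo, charlie, delta}.
Intersecting these: cl(A) = {bravo, charlie}.
∂A = cl(A) ∖ int(A) = {bravo, charlie} ∖ ∅ = {bravo, charlie}.


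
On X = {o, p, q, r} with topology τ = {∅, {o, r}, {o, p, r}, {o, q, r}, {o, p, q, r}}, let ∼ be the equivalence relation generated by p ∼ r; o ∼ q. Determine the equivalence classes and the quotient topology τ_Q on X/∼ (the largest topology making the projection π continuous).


X/∼ = {[o=q], [p=r]}; |τ_Q| = 2.

Equivalence classes: [o=q], [p=r].
Quotient map π: X → X/∼ sends o ↦ [o=q], p ↦ [p=r], q ↦ [o=q], r ↦ [p=r].
For each subset V ⊆ X/∼, compute π^{-1}(V) ⊆ X and check whether π^{-1}(V) ∈ τ. V is open in τ_Q iff π^{-1}(V) ∈ τ.
  V = {}: π^{-1}(V) = ∅ ∈ τ ✓.
  V = {[o=q]}: π^{-1}(V) = {o, q} ∉ τ ✗.
  V = {[p=r]}: π^{-1}(V) = {p, r} ∉ τ ✗.
  V = {[o=q], [p=r]}: π^{-1}(V) = {o, p, q, r} ∈ τ ✓.
Open sets in the quotient: τ_Q = {{}, {[o=q], [p=r]}} (2 elements).


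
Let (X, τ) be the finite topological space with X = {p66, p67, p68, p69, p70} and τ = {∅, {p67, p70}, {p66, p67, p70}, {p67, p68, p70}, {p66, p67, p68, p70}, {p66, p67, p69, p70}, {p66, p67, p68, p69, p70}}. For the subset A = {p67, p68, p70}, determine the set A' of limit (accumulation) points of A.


A' = {p66, p67, p68, p69, p70}

For each x ∈ X, list the open sets U ∈ τ with x ∈ U, then check whether U ∩ (A ∖ {x}) ≠ ∅ for every such U.
  x = p66: opens ∋ x are {p66, p67, p70}, {p66, p67, p68, p70}, {p66, p67, p69, p70}, {p66, p67, p68, p69, p70}; each meets A ∖ {p66}, so x IS a limit point.
  x = p67: opens ∋ x are {p67, p70}, {p66, p67, p70}, {p67, p68, p70}, {p66, p67, p68, p70}, {p66, p67, p69, p70}, {p66, p67, p68, p69, p70}; each meets A ∖ {p67}, so x IS a limit point.
  x = p68: opens ∋ x are {p67, p68, p70}, {p66, p67, p68, p70}, {p66, p67, p68, p69, p70}; each meets A ∖ {p68}, so x IS a limit point.
  x = p69: opens ∋ x are {p66, p67, p69, p70}, {p66, p67, p68, p69, p70}; each meets A ∖ {p69}, so x IS a limit point.
  x = p70: opens ∋ x are {p67, p70}, {p66, p67, p70}, {p67, p68, p70}, {p66, p67, p68, p70}, {p66, p67, p69, p70}, {p66, p67, p68, p69, p70}; each meets A ∖ {p70}, so x IS a limit point.
Collecting: A' = {p66, p67, p68, p69, p70}.


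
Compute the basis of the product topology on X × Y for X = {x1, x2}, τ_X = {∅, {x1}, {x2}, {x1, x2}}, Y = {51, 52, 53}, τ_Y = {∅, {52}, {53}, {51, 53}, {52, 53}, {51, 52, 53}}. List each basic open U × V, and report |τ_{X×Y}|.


Basis B = {∅ × ∅, {x1} × {52}, {x1} × {53}, {x2} × {52}, {x2} × {53}, {x1} × {51, 53}, {x1} × {52, 53}, {x1, x2} × {52}, {x1, x2} × {53}, {x2} × {51, 53}, {x2} × {52, 53}, {x1} × {51, 52, 53}, {x2} × {51, 52, 53}, {x1, x2} × {51, 53}, {x1, x2} × {52, 53}, {x1, x2} × {51, 52, 53}}; |τ_{X×Y}| = 36.

Enumerate products U × V with U ∈ τ_X, V ∈ τ_Y (deduplicated):
  ∅ × ∅ = {} (∅)
  {x1} × {52} = {(x1,52)}
  {x1} × {53} = {(x1,53)}
  {x2} × {52} = {(x2,52)}
  {x2} × {53} = {(x2,53)}
  {x1} × {51, 53} = {(x1,51), (x1,53)}
  {x1} × {52, 53} = {(x1,52), (x1,53)}
  {x1, x2} × {52} = {(x1,52), (x2,52)}
  {x1, x2} × {53} = {(x1,53), (x2,53)}
  {x2} × {51, 53} = {(x2,51), (x2,53)}
  {x2} × {52, 53} = {(x2,52), (x2,53)}
  {x1} × {51, 52, 53} = {(x1,51), (x1,52), (x1,53)}
  {x2} × {51, 52, 53} = {(x2,51), (x2,52), (x2,53)}
  {x1, x2} × {51, 53} = {(x1,51), (x1,53), (x2,51), (x2,53)}
  {x1, x2} × {52, 53} = {(x1,52), (x1,53), (x2,52), (x2,53)}
  {x1, x2} × {51, 52, 53} = {(x1,51), (x1,52), (x1,53), (x2,51), (x2,52), (x2,53)}
These 16 distinct sets form the basis B.
Close under arbitrary unions to get τ_{X×Y}; counting gives |τ_{X×Y}| = 36.


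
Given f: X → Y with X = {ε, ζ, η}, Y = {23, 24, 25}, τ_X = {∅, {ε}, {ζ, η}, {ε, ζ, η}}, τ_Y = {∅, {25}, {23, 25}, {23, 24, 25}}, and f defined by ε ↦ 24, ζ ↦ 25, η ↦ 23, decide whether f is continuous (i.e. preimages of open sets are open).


f is NOT continuous.

Compute f^{-1}(U) for each U ∈ τ_Y:
  U = ∅: f^{-1}(U) = ∅ ∈ τ_X ✓.
  U = {25}: f^{-1}(U) = {ζ} ∉ τ_X ✗.
  U = {23, 25}: f^{-1}(U) = {ζ, η} ∈ τ_X ✓.
  U = {23, 24, 25}: f^{-1}(U) = {ε, ζ, η} ∈ τ_X ✓.
Found U = {25} with f^{-1}(U) = {ζ} not in τ_X. Therefore f is NOT continuous.


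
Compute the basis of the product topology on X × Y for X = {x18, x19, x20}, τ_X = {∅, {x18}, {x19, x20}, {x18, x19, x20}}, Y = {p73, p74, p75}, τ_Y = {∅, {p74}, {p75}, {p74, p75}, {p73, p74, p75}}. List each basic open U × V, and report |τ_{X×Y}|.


Basis B = {∅ × ∅, {x18} × {p74}, {x18} × {p75}, {x18} × {p74, p75}, {x19, x20} × {p74}, {x19, x20} × {p75}, {x18} × {p73, p74, p75}, {x18, x19, x20} × {p74}, {x18, x19, x20} × {p75}, {x19, x20} × {p74, p75}, {x18, x19, x20} × {p74, p75}, {x19, x20} × {p73, p74, p75}, {x18, x19, x20} × {p73, p74, p75}}; |τ_{X×Y}| = 25.

Enumerate products U × V with U ∈ τ_X, V ∈ τ_Y (deduplicated):
  ∅ × ∅ = {} (∅)
  {x18} × {p74} = {(x18,p74)}
  {x18} × {p75} = {(x18,p75)}
  {x18} × {p74, p75} = {(x18,p74), (x18,p75)}
  {x19, x20} × {p74} = {(x19,p74), (x20,p74)}
  {x19, x20} × {p75} = {(x19,p75), (x20,p75)}
  {x18} × {p73, p74, p75} = {(x18,p73), (x18,p74), (x18,p75)}
  {x18, x19, x20} × {p74} = {(x18,p74), (x19,p74), (x20,p74)}
  {x18, x19, x20} × {p75} = {(x18,p75), (x19,p75), (x20,p75)}
  {x19, x20} × {p74, p75} = {(x19,p74), (x19,p75), (x20,p74), (x20,p75)}
  {x18, x19, x20} × {p74, p75} = {(x18,p74), (x18,p75), (x19,p74), (x19,p75), (x20,p74), (x20,p75)}
  {x19, x20} × {p73, p74, p75} = {(x19,p73), (x19,p74), (x19,p75), (x20,p73), (x20,p74), (x20,p75)}
  {x18, x19, x20} × {p73, p74, p75} = {(x18,p73), (x18,p74), (x18,p75), (x19,p73), (x19,p74), (x19,p75), (x20,p73), (x20,p74), (x20,p75)}
These 13 distinct sets form the basis B.
Close under arbitrary unions to get τ_{X×Y}; counting gives |τ_{X×Y}| = 25.


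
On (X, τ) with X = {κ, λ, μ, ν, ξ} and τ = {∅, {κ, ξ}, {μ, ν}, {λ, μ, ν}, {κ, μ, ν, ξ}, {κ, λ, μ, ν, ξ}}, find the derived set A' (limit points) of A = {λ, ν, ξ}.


A' = {κ, λ, μ}

For each x ∈ X, list the open sets U ∈ τ with x ∈ U, then check whether U ∩ (A ∖ {x}) ≠ ∅ for every such U.
  x = κ: opens ∋ x are {κ, ξ}, {κ, μ, ν, ξ}, {κ, λ, μ, ν, ξ}; each meets A ∖ {κ}, so x IS a limit point.
  x = λ: opens ∋ x are {λ, μ, ν}, {κ, λ, μ, ν, ξ}; each meets A ∖ {λ}, so x IS a limit point.
  x = μ: opens ∋ x are {μ, ν}, {λ, μ, ν}, {κ, μ, ν, ξ}, {κ, λ, μ, ν, ξ}; each meets A ∖ {μ}, so x IS a limit point.
  x = ν: open {μ, ν} ∋ x has {μ, ν} ∩ (A ∖ {ν}) = ∅, so x is NOT a limit point.
  x = ξ: open {κ, ξ} ∋ x has {κ, ξ} ∩ (A ∖ {ξ}) = ∅, so x is NOT a limit point.
Collecting: A' = {κ, λ, μ}.


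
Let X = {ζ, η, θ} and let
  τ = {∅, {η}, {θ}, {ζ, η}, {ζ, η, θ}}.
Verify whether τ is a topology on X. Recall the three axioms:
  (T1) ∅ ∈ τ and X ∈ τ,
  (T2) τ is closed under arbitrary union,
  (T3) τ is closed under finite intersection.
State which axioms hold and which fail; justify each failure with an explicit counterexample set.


τ is NOT a topology on X.

Axiom (T1): ∅ ∈ τ? Yes; X ∈ τ? Yes.
Axiom (T2/T3): check pairwise unions and intersections of members of τ.
Counterexample for (T2): {η} ∪ {θ} = {η, θ} ∉ τ. Therefore τ is NOT a topology.
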